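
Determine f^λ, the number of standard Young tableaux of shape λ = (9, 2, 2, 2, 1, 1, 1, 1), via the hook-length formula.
# SYT of shape (9, 2, 2, 2, 1, 1, 1, 1) = 2834325

Hook-length formula: f^λ = n! / Π hook(c), product over all cells c of the Young diagram. For λ = (9, 2, 2, 2, 1, 1, 1, 1), n = 19 boxes. Hook lengths by row (left-to-right, top-to-bottom): [16, 11, 7, 6, 5, 4, 3, 2, 1]; [8, 3]; [7, 2]; [6, 1]; [4]; [3]; [2]; [1]. Product of hooks = 42918543360. So f^λ = 19! / 42918543360 = 121645100408832000 / 42918543360 = 2834325.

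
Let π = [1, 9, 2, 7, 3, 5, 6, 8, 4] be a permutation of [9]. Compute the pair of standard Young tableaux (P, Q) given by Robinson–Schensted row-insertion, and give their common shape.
P = [1, 2, 3, 4, 6, 8] / [5] / [7] / [9];  Q = [1, 2, 4, 6, 7, 8] / [3] / [5] / [9];  common shape = (6, 1, 1, 1)

Row-insert the values π_1, π_2, … into P one at a time, bumping the leftmost entry strictly greater than the inserted value down to the next row. The recording tableau Q records, in position (i, j), the step at which that cell was added to P.
  Insert 1 (step 1): P = [1];  Q = [1]
  Insert 9 (step 2): P = [1, 9];  Q = [1, 2]
  Insert 2 (step 3): P = [1, 2] / [9];  Q = [1, 2] / [3]
  Insert 7 (step 4): P = [1, 2, 7] / [9];  Q = [1, 2, 4] / [3]
  Insert 3 (step 5): P = [1, 2, 3] / [7] / [9];  Q = [1, 2, 4] / [3] / [5]
  Insert 5 (step 6): P = [1, 2, 3, 5] / [7] / [9];  Q = [1, 2, 4, 6] / [3] / [5]
  Insert 6 (step 7): P = [1, 2, 3, 5, 6] / [7] / [9];  Q = [1, 2, 4, 6, 7] / [3] / [5]
  Insert 8 (step 8): P = [1, 2, 3, 5, 6, 8] / [7] / [9];  Q = [1, 2, 4, 6, 7, 8] / [3] / [5]
  Insert 4 (step 9): P = [1, 2, 3, 4, 6, 8] / [5] / [7] / [9];  Q = [1, 2, 4, 6, 7, 8] / [3] / [5] / [9]
Final shape: (6, 1, 1, 1).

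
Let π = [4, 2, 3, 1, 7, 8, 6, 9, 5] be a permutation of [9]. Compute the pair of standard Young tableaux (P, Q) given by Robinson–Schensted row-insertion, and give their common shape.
P = [1, 3, 5, 8, 9] / [2, 6] / [4, 7];  Q = [1, 3, 5, 6, 8] / [2, 7] / [4, 9];  common shape = (5, 2, 2)

Row-insert the values π_1, π_2, … into P one at a time, bumping the leftmost entry strictly greater than the inserted value down to the next row. The recording tableau Q records, in position (i, j), the step at which that cell was added to P.
  Insert 4 (step 1): P = [4];  Q = [1]
  Insert 2 (step 2): P = [2] / [4];  Q = [1] / [2]
  Insert 3 (step 3): P = [2, 3] / [4];  Q = [1, 3] / [2]
  Insert 1 (step 4): P = [1, 3] / [2] / [4];  Q = [1, 3] / [2] / [4]
  Insert 7 (step 5): P = [1, 3, 7] / [2] / [4];  Q = [1, 3, 5] / [2] / [4]
  Insert 8 (step 6): P = [1, 3, 7, 8] / [2] / [4];  Q = [1, 3, 5, 6] / [2] / [4]
  Insert 6 (step 7): P = [1, 3, 6, 8] / [2, 7] / [4];  Q = [1, 3, 5, 6] / [2, 7] / [4]
  Insert 9 (step 8): P = [1, 3, 6, 8, 9] / [2, 7] / [4];  Q = [1, 3, 5, 6, 8] / [2, 7] / [4]
  Insert 5 (step 9): P = [1, 3, 5, 8, 9] / [2, 6] / [4, 7];  Q = [1, 3, 5, 6, 8] / [2, 7] / [4, 9]
Final shape: (5, 2, 2).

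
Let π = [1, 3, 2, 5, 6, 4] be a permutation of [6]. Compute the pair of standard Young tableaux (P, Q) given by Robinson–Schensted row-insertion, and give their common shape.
P = [1, 2, 4, 6] / [3, 5];  Q = [1, 2, 4, 5] / [3, 6];  common shape = (4, 2)

Row-insert the values π_1, π_2, … into P one at a time, bumping the leftmost entry strictly greater than the inserted value down to the next row. The recording tableau Q records, in position (i, j), the step at which that cell was added to P.
  Insert 1 (step 1): P = [1];  Q = [1]
  Insert 3 (step 2): P = [1, 3];  Q = [1, 2]
  Insert 2 (step 3): P = [1, 2] / [3];  Q = [1, 2] / [3]
  Insert 5 (step 4): P = [1, 2, 5] / [3];  Q = [1, 2, 4] / [3]
  Insert 6 (step 5): P = [1, 2, 5, 6] / [3];  Q = [1, 2, 4, 5] / [3]
  Insert 4 (step 6): P = [1, 2, 4, 6] / [3, 5];  Q = [1, 2, 4, 5] / [3, 6]
Final shape: (4, 2).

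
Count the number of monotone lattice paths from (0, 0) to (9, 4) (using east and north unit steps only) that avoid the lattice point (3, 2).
Number of paths = 435

Total paths from (0, 0) to (9, 4): C(13, 9) = 715. Paths through (3, 2): (paths (0, 0) → (3, 2)) × (paths (3, 2) → (9, 4)) = C(5, 3) · C(8, 6) = 10 · 28 = 280. Avoidance count = 715 − 280 = 435.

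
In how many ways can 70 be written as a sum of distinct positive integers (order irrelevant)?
q(70) = 29927

A partition into distinct parts is a strictly decreasing sequence summing to n. The recurrence d(n, m) = d(n, m−1) + d(n−m, m−1) (use part m at most once) with q(n) = d(n, n) gives q(70) = 29927. (Euler's theorem: # distinct-part partitions = # odd-part partitions.)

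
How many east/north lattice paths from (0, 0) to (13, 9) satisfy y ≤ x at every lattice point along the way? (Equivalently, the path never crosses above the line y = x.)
Number of paths = 177650

By the reflection principle (André's argument), the number of monotone paths to (13, 9) with n ≤ m that never go above y = x is C(22, 13) − C(22, 14) = 497420 − 319770 = 177650.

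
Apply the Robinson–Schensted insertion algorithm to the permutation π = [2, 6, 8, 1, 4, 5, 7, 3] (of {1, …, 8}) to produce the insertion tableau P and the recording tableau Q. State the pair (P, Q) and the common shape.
P = [1, 3, 5, 7] / [2, 4, 8] / [6];  Q = [1, 2, 3, 7] / [4, 5, 6] / [8];  common shape = (4, 3, 1)

Row-insert the values π_1, π_2, … into P one at a time, bumping the leftmost entry strictly greater than the inserted value down to the next row. The recording tableau Q records, in position (i, j), the step at which that cell was added to P.
  Insert 2 (step 1): P = [2];  Q = [1]
  Insert 6 (step 2): P = [2, 6];  Q = [1, 2]
  Insert 8 (step 3): P = [2, 6, 8];  Q = [1, 2, 3]
  Insert 1 (step 4): P = [1, 6, 8] / [2];  Q = [1, 2, 3] / [4]
  Insert 4 (step 5): P = [1, 4, 8] / [2, 6];  Q = [1, 2, 3] / [4, 5]
  Insert 5 (step 6): P = [1, 4, 5] / [2, 6, 8];  Q = [1, 2, 3] / [4, 5, 6]
  Insert 7 (step 7): P = [1, 4, 5, 7] / [2, 6, 8];  Q = [1, 2, 3, 7] / [4, 5, 6]
  Insert 3 (step 8): P = [1, 3, 5, 7] / [2, 4, 8] / [6];  Q = [1, 2, 3, 7] / [4, 5, 6] / [8]
Final shape: (4, 3, 1).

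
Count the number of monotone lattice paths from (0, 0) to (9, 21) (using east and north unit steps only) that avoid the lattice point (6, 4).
Number of paths = 14067750

Total paths from (0, 0) to (9, 21): C(30, 9) = 14307150. Paths through (6, 4): (paths (0, 0) → (6, 4)) × (paths (6, 4) → (9, 21)) = C(10, 6) · C(20, 3) = 210 · 1140 = 239400. Avoidance count = 14307150 − 239400 = 14067750.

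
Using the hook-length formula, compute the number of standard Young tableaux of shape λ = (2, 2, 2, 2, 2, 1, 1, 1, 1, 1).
# SYT of shape (2, 2, 2, 2, 2, 1, 1, 1, 1, 1) = 1638

Hook-length formula: f^λ = n! / Π hook(c), product over all cells c of the Young diagram. For λ = (2, 2, 2, 2, 2, 1, 1, 1, 1, 1), n = 15 boxes. Hook lengths by row (left-to-right, top-to-bottom): [11, 5]; [10, 4]; [9, 3]; [8, 2]; [7, 1]; [5]; [4]; [3]; [2]; [1]. Product of hooks = 798336000. So f^λ = 15! / 798336000 = 1307674368000 / 798336000 = 1638.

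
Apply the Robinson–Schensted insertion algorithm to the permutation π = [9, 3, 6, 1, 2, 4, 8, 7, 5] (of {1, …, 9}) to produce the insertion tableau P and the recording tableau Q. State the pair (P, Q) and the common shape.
P = [1, 2, 4, 5] / [3, 6, 7] / [8] / [9];  Q = [1, 3, 6, 7] / [2, 5, 8] / [4] / [9];  common shape = (4, 3, 1, 1)

Row-insert the values π_1, π_2, … into P one at a time, bumping the leftmost entry strictly greater than the inserted value down to the next row. The recording tableau Q records, in position (i, j), the step at which that cell was added to P.
  Insert 9 (step 1): P = [9];  Q = [1]
  Insert 3 (step 2): P = [3] / [9];  Q = [1] / [2]
  Insert 6 (step 3): P = [3, 6] / [9];  Q = [1, 3] / [2]
  Insert 1 (step 4): P = [1, 6] / [3] / [9];  Q = [1, 3] / [2] / [4]
  Insert 2 (step 5): P = [1, 2] / [3, 6] / [9];  Q = [1, 3] / [2, 5] / [4]
  Insert 4 (step 6): P = [1, 2, 4] / [3, 6] / [9];  Q = [1, 3, 6] / [2, 5] / [4]
  Insert 8 (step 7): P = [1, 2, 4, 8] / [3, 6] / [9];  Q = [1, 3, 6, 7] / [2, 5] / [4]
  Insert 7 (step 8): P = [1, 2, 4, 7] / [3, 6, 8] / [9];  Q = [1, 3, 6, 7] / [2, 5, 8] / [4]
  Insert 5 (step 9): P = [1, 2, 4, 5] / [3, 6, 7] / [8] / [9];  Q = [1, 3, 6, 7] / [2, 5, 8] / [4] / [9]
Final shape: (4, 3, 1, 1).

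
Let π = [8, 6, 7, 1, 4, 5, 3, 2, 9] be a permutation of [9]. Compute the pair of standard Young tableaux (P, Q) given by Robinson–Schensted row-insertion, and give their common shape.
P = [1, 2, 5, 9] / [3, 7] / [4] / [6] / [8];  Q = [1, 3, 6, 9] / [2, 5] / [4] / [7] / [8];  common shape = (4, 2, 1, 1, 1)

Row-insert the values π_1, π_2, … into P one at a time, bumping the leftmost entry strictly greater than the inserted value down to the next row. The recording tableau Q records, in position (i, j), the step at which that cell was added to P.
  Insert 8 (step 1): P = [8];  Q = [1]
  Insert 6 (step 2): P = [6] / [8];  Q = [1] / [2]
  Insert 7 (step 3): P = [6, 7] / [8];  Q = [1, 3] / [2]
  Insert 1 (step 4): P = [1, 7] / [6] / [8];  Q = [1, 3] / [2] / [4]
  Insert 4 (step 5): P = [1, 4] / [6, 7] / [8];  Q = [1, 3] / [2, 5] / [4]
  Insert 5 (step 6): P = [1, 4, 5] / [6, 7] / [8];  Q = [1, 3, 6] / [2, 5] / [4]
  Insert 3 (step 7): P = [1, 3, 5] / [4, 7] / [6] / [8];  Q = [1, 3, 6] / [2, 5] / [4] / [7]
  Insert 2 (step 8): P = [1, 2, 5] / [3, 7] / [4] / [6] / [8];  Q = [1, 3, 6] / [2, 5] / [4] / [7] / [8]
  Insert 9 (step 9): P = [1, 2, 5, 9] / [3, 7] / [4] / [6] / [8];  Q = [1, 3, 6, 9] / [2, 5] / [4] / [7] / [8]
Final shape: (4, 2, 1, 1, 1).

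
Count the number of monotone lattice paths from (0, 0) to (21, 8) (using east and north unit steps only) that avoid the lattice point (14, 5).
Number of paths = 2896785

Total paths from (0, 0) to (21, 8): C(29, 21) = 4292145. Paths through (14, 5): (paths (0, 0) → (14, 5)) × (paths (14, 5) → (21, 8)) = C(19, 14) · C(10, 7) = 11628 · 120 = 1395360. Avoidance count = 4292145 − 1395360 = 2896785.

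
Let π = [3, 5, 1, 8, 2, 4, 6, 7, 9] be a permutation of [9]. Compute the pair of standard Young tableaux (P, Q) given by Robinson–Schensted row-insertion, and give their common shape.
P = [1, 2, 4, 6, 7, 9] / [3, 5, 8];  Q = [1, 2, 4, 7, 8, 9] / [3, 5, 6];  common shape = (6, 3)

Row-insert the values π_1, π_2, … into P one at a time, bumping the leftmost entry strictly greater than the inserted value down to the next row. The recording tableau Q records, in position (i, j), the step at which that cell was added to P.
  Insert 3 (step 1): P = [3];  Q = [1]
  Insert 5 (step 2): P = [3, 5];  Q = [1, 2]
  Insert 1 (step 3): P = [1, 5] / [3];  Q = [1, 2] / [3]
  Insert 8 (step 4): P = [1, 5, 8] / [3];  Q = [1, 2, 4] / [3]
  Insert 2 (step 5): P = [1, 2, 8] / [3, 5];  Q = [1, 2, 4] / [3, 5]
  Insert 4 (step 6): P = [1, 2, 4] / [3, 5, 8];  Q = [1, 2, 4] / [3, 5, 6]
  Insert 6 (step 7): P = [1, 2, 4, 6] / [3, 5, 8];  Q = [1, 2, 4, 7] / [3, 5, 6]
  Insert 7 (step 8): P = [1, 2, 4, 6, 7] / [3, 5, 8];  Q = [1, 2, 4, 7, 8] / [3, 5, 6]
  Insert 9 (step 9): P = [1, 2, 4, 6, 7, 9] / [3, 5, 8];  Q = [1, 2, 4, 7, 8, 9] / [3, 5, 6]
Final shape: (6, 3).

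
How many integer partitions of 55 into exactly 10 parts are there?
p(55, 10 parts) = 33401

Partitions of n into exactly k parts are in bijection with partitions of n − k into at most k parts (subtract 1 from each part). So p(55, exactly 10) = p(45, parts ≤ 10). Computing via the recurrence p(m, j) = p(m, j−1) + p(m−j, j) gives 33401.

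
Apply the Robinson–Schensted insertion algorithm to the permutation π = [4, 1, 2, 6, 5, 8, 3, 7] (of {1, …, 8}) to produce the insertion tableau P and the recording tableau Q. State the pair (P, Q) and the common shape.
P = [1, 2, 3, 7] / [4, 5, 8] / [6];  Q = [1, 3, 4, 6] / [2, 5, 8] / [7];  common shape = (4, 3, 1)

Row-insert the values π_1, π_2, … into P one at a time, bumping the leftmost entry strictly greater than the inserted value down to the next row. The recording tableau Q records, in position (i, j), the step at which that cell was added to P.
  Insert 4 (step 1): P = [4];  Q = [1]
  Insert 1 (step 2): P = [1] / [4];  Q = [1] / [2]
  Insert 2 (step 3): P = [1, 2] / [4];  Q = [1, 3] / [2]
  Insert 6 (step 4): P = [1, 2, 6] / [4];  Q = [1, 3, 4] / [2]
  Insert 5 (step 5): P = [1, 2, 5] / [4, 6];  Q = [1, 3, 4] / [2, 5]
  Insert 8 (step 6): P = [1, 2, 5, 8] / [4, 6];  Q = [1, 3, 4, 6] / [2, 5]
  Insert 3 (step 7): P = [1, 2, 3, 8] / [4, 5] / [6];  Q = [1, 3, 4, 6] / [2, 5] / [7]
  Insert 7 (step 8): P = [1, 2, 3, 7] / [4, 5, 8] / [6];  Q = [1, 3, 4, 6] / [2, 5, 8] / [7]
Final shape: (4, 3, 1).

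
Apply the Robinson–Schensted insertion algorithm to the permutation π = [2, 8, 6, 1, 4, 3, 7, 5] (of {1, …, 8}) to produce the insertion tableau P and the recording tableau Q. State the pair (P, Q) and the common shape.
P = [1, 3, 5] / [2, 4, 7] / [6] / [8];  Q = [1, 2, 7] / [3, 5, 8] / [4] / [6];  common shape = (3, 3, 1, 1)

Row-insert the values π_1, π_2, … into P one at a time, bumping the leftmost entry strictly greater than the inserted value down to the next row. The recording tableau Q records, in position (i, j), the step at which that cell was added to P.
  Insert 2 (step 1): P = [2];  Q = [1]
  Insert 8 (step 2): P = [2, 8];  Q = [1, 2]
  Insert 6 (step 3): P = [2, 6] / [8];  Q = [1, 2] / [3]
  Insert 1 (step 4): P = [1, 6] / [2] / [8];  Q = [1, 2] / [3] / [4]
  Insert 4 (step 5): P = [1, 4] / [2, 6] / [8];  Q = [1, 2] / [3, 5] / [4]
  Insert 3 (step 6): P = [1, 3] / [2, 4] / [6] / [8];  Q = [1, 2] / [3, 5] / [4] / [6]
  Insert 7 (step 7): P = [1, 3, 7] / [2, 4] / [6] / [8];  Q = [1, 2, 7] / [3, 5] / [4] / [6]
  Insert 5 (step 8): P = [1, 3, 5] / [2, 4, 7] / [6] / [8];  Q = [1, 2, 7] / [3, 5, 8] / [4] / [6]
Final shape: (3, 3, 1, 1).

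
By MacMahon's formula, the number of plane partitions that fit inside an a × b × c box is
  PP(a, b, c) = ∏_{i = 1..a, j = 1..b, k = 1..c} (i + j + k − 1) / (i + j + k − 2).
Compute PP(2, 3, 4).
PP(2, 3, 4) = 490

Evaluate the triple product over i = 1..2, j = 1..3, k = 1..4. The factors are (2/1) · (3/2) · (4/3) · (5/4) · (3/2) · (4/3) · (5/4) · (6/5) · … (24 factors total). The numerators and denominators telescope so the product is an integer; carrying out the multiplication exactly gives PP(2, 3, 4) = 490.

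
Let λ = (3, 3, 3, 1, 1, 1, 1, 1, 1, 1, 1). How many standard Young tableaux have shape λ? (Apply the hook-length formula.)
# SYT of shape (3, 3, 3, 1, 1, 1, 1, 1, 1, 1, 1) = 35700

Hook-length formula: f^λ = n! / Π hook(c), product over all cells c of the Young diagram. For λ = (3, 3, 3, 1, 1, 1, 1, 1, 1, 1, 1), n = 17 boxes. Hook lengths by row (left-to-right, top-to-bottom): [13, 4, 3]; [12, 3, 2]; [11, 2, 1]; [8]; [7]; [6]; [5]; [4]; [3]; [2]; [1]. Product of hooks = 9963233280. So f^λ = 17! / 9963233280 = 355687428096000 / 9963233280 = 35700.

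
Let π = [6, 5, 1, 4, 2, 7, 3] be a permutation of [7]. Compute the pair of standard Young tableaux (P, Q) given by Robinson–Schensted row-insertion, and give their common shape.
P = [1, 2, 3] / [4, 7] / [5] / [6];  Q = [1, 4, 6] / [2, 7] / [3] / [5];  common shape = (3, 2, 1, 1)

Row-insert the values π_1, π_2, … into P one at a time, bumping the leftmost entry strictly greater than the inserted value down to the next row. The recording tableau Q records, in position (i, j), the step at which that cell was added to P.
  Insert 6 (step 1): P = [6];  Q = [1]
  Insert 5 (step 2): P = [5] / [6];  Q = [1] / [2]
  Insert 1 (step 3): P = [1] / [5] / [6];  Q = [1] / [2] / [3]
  Insert 4 (step 4): P = [1, 4] / [5] / [6];  Q = [1, 4] / [2] / [3]
  Insert 2 (step 5): P = [1, 2] / [4] / [5] / [6];  Q = [1, 4] / [2] / [3] / [5]
  Insert 7 (step 6): P = [1, 2, 7] / [4] / [5] / [6];  Q = [1, 4, 6] / [2] / [3] / [5]
  Insert 3 (step 7): P = [1, 2, 3] / [4, 7] / [5] / [6];  Q = [1, 4, 6] / [2, 7] / [3] / [5]
Final shape: (3, 2, 1, 1).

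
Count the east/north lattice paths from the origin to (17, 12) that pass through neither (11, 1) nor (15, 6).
Number of paths = 50270367

Inclusion–exclusion. Total paths: C(29, 17) = 51895935. Through P₁: C(12, 11)·C(17, 6) = 148512. Through P₂: C(21, 15)·C(8, 2) = 1519392. Since P₁ is strictly southwest of P₂, a monotone path through both must visit P₁ then P₂; paths through both = C(12, 11)·C(9, 4)·C(8, 2) = 42336. Avoid both = 51895935 − 148512 − 1519392 + 42336 = 50270367.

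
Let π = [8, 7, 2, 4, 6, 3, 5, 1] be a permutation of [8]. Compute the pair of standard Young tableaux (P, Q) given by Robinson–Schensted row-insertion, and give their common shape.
P = [1, 3, 5] / [2, 6] / [4] / [7] / [8];  Q = [1, 4, 5] / [2, 7] / [3] / [6] / [8];  common shape = (3, 2, 1, 1, 1)

Row-insert the values π_1, π_2, … into P one at a time, bumping the leftmost entry strictly greater than the inserted value down to the next row. The recording tableau Q records, in position (i, j), the step at which that cell was added to P.
  Insert 8 (step 1): P = [8];  Q = [1]
  Insert 7 (step 2): P = [7] / [8];  Q = [1] / [2]
  Insert 2 (step 3): P = [2] / [7] / [8];  Q = [1] / [2] / [3]
  Insert 4 (step 4): P = [2, 4] / [7] / [8];  Q = [1, 4] / [2] / [3]
  Insert 6 (step 5): P = [2, 4, 6] / [7] / [8];  Q = [1, 4, 5] / [2] / [3]
  Insert 3 (step 6): P = [2, 3, 6] / [4] / [7] / [8];  Q = [1, 4, 5] / [2] / [3] / [6]
  Insert 5 (step 7): P = [2, 3, 5] / [4, 6] / [7] / [8];  Q = [1, 4, 5] / [2, 7] / [3] / [6]
  Insert 1 (step 8): P = [1, 3, 5] / [2, 6] / [4] / [7] / [8];  Q = [1, 4, 5] / [2, 7] / [3] / [6] / [8]
Final shape: (3, 2, 1, 1, 1).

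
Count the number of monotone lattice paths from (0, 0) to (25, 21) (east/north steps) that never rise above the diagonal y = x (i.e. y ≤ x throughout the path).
Number of paths = 1335293573130

By the reflection principle (André's argument), the number of monotone paths to (25, 21) with n ≤ m that never go above y = x is C(46, 25) − C(46, 26) = 6943526580276 − 5608233007146 = 1335293573130.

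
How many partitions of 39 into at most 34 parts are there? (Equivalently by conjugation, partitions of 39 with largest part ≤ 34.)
p(39, parts ≤ 34) = 31173

Use the recurrence p(n, m) = p(n, m−1) + p(n−m, m): either the largest part is < m (count p(n, m−1)) or the largest part is exactly m (remove one copy of m, count p(n−m, m)). With p(0, ·) = 1 this gives p(39, parts ≤ 34) = 31173. (By conjugating Young diagrams, this also counts partitions of 39 into at most 34 parts.)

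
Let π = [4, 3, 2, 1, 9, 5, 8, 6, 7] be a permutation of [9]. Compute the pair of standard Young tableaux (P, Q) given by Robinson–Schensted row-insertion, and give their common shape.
P = [1, 5, 6, 7] / [2, 8] / [3, 9] / [4];  Q = [1, 5, 7, 9] / [2, 6] / [3, 8] / [4];  common shape = (4, 2, 2, 1)

Row-insert the values π_1, π_2, … into P one at a time, bumping the leftmost entry strictly greater than the inserted value down to the next row. The recording tableau Q records, in position (i, j), the step at which that cell was added to P.
  Insert 4 (step 1): P = [4];  Q = [1]
  Insert 3 (step 2): P = [3] / [4];  Q = [1] / [2]
  Insert 2 (step 3): P = [2] / [3] / [4];  Q = [1] / [2] / [3]
  Insert 1 (step 4): P = [1] / [2] / [3] / [4];  Q = [1] / [2] / [3] / [4]
  Insert 9 (step 5): P = [1, 9] / [2] / [3] / [4];  Q = [1, 5] / [2] / [3] / [4]
  Insert 5 (step 6): P = [1, 5] / [2, 9] / [3] / [4];  Q = [1, 5] / [2, 6] / [3] / [4]
  Insert 8 (step 7): P = [1, 5, 8] / [2, 9] / [3] / [4];  Q = [1, 5, 7] / [2, 6] / [3] / [4]
  Insert 6 (step 8): P = [1, 5, 6] / [2, 8] / [3, 9] / [4];  Q = [1, 5, 7] / [2, 6] / [3, 8] / [4]
  Insert 7 (step 9): P = [1, 5, 6, 7] / [2, 8] / [3, 9] / [4];  Q = [1, 5, 7, 9] / [2, 6] / [3, 8] / [4]
Final shape: (4, 2, 2, 1).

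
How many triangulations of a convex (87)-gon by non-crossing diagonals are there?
C_85 = 1063353702922273835973036658043476458723103404520

These polygon triangulations are counted by the Catalan number C_n = (1/(n + 1)) · C(2n, n). For n = 85: C_85 = (1/86) · C(170, 85) = 91448418451315549893681152591738975450186892788720/86 = 1063353702922273835973036658043476458723103404520.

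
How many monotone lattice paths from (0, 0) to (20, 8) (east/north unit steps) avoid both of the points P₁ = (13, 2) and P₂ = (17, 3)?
Number of paths = 2893485

Inclusion–exclusion. Total paths: C(28, 20) = 3108105. Through P₁: C(15, 13)·C(13, 7) = 180180. Through P₂: C(20, 17)·C(8, 3) = 63840. Since P₁ is strictly southwest of P₂, a monotone path through both must visit P₁ then P₂; paths through both = C(15, 13)·C(5, 4)·C(8, 3) = 29400. Avoid both = 3108105 − 180180 − 63840 + 29400 = 2893485.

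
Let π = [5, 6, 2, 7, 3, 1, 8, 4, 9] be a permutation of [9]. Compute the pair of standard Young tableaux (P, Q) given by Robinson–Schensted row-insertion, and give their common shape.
P = [1, 3, 4, 8, 9] / [2, 6, 7] / [5];  Q = [1, 2, 4, 7, 9] / [3, 5, 8] / [6];  common shape = (5, 3, 1)

Row-insert the values π_1, π_2, … into P one at a time, bumping the leftmost entry strictly greater than the inserted value down to the next row. The recording tableau Q records, in position (i, j), the step at which that cell was added to P.
  Insert 5 (step 1): P = [5];  Q = [1]
  Insert 6 (step 2): P = [5, 6];  Q = [1, 2]
  Insert 2 (step 3): P = [2, 6] / [5];  Q = [1, 2] / [3]
  Insert 7 (step 4): P = [2, 6, 7] / [5];  Q = [1, 2, 4] / [3]
  Insert 3 (step 5): P = [2, 3, 7] / [5, 6];  Q = [1, 2, 4] / [3, 5]
  Insert 1 (step 6): P = [1, 3, 7] / [2, 6] / [5];  Q = [1, 2, 4] / [3, 5] / [6]
  Insert 8 (step 7): P = [1, 3, 7, 8] / [2, 6] / [5];  Q = [1, 2, 4, 7] / [3, 5] / [6]
  Insert 4 (step 8): P = [1, 3, 4, 8] / [2, 6, 7] / [5];  Q = [1, 2, 4, 7] / [3, 5, 8] / [6]
  Insert 9 (step 9): P = [1, 3, 4, 8, 9] / [2, 6, 7] / [5];  Q = [1, 2, 4, 7, 9] / [3, 5, 8] / [6]
Final shape: (5, 3, 1).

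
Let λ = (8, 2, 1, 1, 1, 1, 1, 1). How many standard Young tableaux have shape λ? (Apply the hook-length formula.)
# SYT of shape (8, 2, 1, 1, 1, 1, 1, 1) = 42042

Hook-length formula: f^λ = n! / Π hook(c), product over all cells c of the Young diagram. For λ = (8, 2, 1, 1, 1, 1, 1, 1), n = 16 boxes. Hook lengths by row (left-to-right, top-to-bottom): [15, 8, 6, 5, 4, 3, 2, 1]; [8, 1]; [6]; [5]; [4]; [3]; [2]; [1]. Product of hooks = 497664000. So f^λ = 16! / 497664000 = 20922789888000 / 497664000 = 42042.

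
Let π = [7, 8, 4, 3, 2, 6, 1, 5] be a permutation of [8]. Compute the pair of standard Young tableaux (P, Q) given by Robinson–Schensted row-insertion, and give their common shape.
P = [1, 5] / [2, 6] / [3, 8] / [4] / [7];  Q = [1, 2] / [3, 6] / [4, 8] / [5] / [7];  common shape = (2, 2, 2, 1, 1)

Row-insert the values π_1, π_2, … into P one at a time, bumping the leftmost entry strictly greater than the inserted value down to the next row. The recording tableau Q records, in position (i, j), the step at which that cell was added to P.
  Insert 7 (step 1): P = [7];  Q = [1]
  Insert 8 (step 2): P = [7, 8];  Q = [1, 2]
  Insert 4 (step 3): P = [4, 8] / [7];  Q = [1, 2] / [3]
  Insert 3 (step 4): P = [3, 8] / [4] / [7];  Q = [1, 2] / [3] / [4]
  Insert 2 (step 5): P = [2, 8] / [3] / [4] / [7];  Q = [1, 2] / [3] / [4] / [5]
  Insert 6 (step 6): P = [2, 6] / [3, 8] / [4] / [7];  Q = [1, 2] / [3, 6] / [4] / [5]
  Insert 1 (step 7): P = [1, 6] / [2, 8] / [3] / [4] / [7];  Q = [1, 2] / [3, 6] / [4] / [5] / [7]
  Insert 5 (step 8): P = [1, 5] / [2, 6] / [3, 8] / [4] / [7];  Q = [1, 2] / [3, 6] / [4, 8] / [5] / [7]
Final shape: (2, 2, 2, 1, 1).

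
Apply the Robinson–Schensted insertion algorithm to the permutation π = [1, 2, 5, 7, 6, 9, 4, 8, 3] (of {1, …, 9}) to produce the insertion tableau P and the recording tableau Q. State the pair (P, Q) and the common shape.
P = [1, 2, 3, 6, 8] / [4, 9] / [5] / [7];  Q = [1, 2, 3, 4, 6] / [5, 8] / [7] / [9];  common shape = (5, 2, 1, 1)

Row-insert the values π_1, π_2, … into P one at a time, bumping the leftmost entry strictly greater than the inserted value down to the next row. The recording tableau Q records, in position (i, j), the step at which that cell was added to P.
  Insert 1 (step 1): P = [1];  Q = [1]
  Insert 2 (step 2): P = [1, 2];  Q = [1, 2]
  Insert 5 (step 3): P = [1, 2, 5];  Q = [1, 2, 3]
  Insert 7 (step 4): P = [1, 2, 5, 7];  Q = [1, 2, 3, 4]
  Insert 6 (step 5): P = [1, 2, 5, 6] / [7];  Q = [1, 2, 3, 4] / [5]
  Insert 9 (step 6): P = [1, 2, 5, 6, 9] / [7];  Q = [1, 2, 3, 4, 6] / [5]
  Insert 4 (step 7): P = [1, 2, 4, 6, 9] / [5] / [7];  Q = [1, 2, 3, 4, 6] / [5] / [7]
  Insert 8 (step 8): P = [1, 2, 4, 6, 8] / [5, 9] / [7];  Q = [1, 2, 3, 4, 6] / [5, 8] / [7]
  Insert 3 (step 9): P = [1, 2, 3, 6, 8] / [4, 9] / [5] / [7];  Q = [1, 2, 3, 4, 6] / [5, 8] / [7] / [9]
Final shape: (5, 2, 1, 1).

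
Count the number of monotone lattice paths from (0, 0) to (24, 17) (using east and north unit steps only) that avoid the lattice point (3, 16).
Number of paths = 151584459132

Total paths from (0, 0) to (24, 17): C(41, 24) = 151584480450. Paths through (3, 16): (paths (0, 0) → (3, 16)) × (paths (3, 16) → (24, 17)) = C(19, 3) · C(22, 21) = 969 · 22 = 21318. Avoidance count = 151584480450 − 21318 = 151584459132.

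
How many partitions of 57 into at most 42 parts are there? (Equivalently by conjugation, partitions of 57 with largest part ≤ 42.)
p(57, parts ≤ 42) = 613646

Use the recurrence p(n, m) = p(n, m−1) + p(n−m, m): either the largest part is < m (count p(n, m−1)) or the largest part is exactly m (remove one copy of m, count p(n−m, m)). With p(0, ·) = 1 this gives p(57, parts ≤ 42) = 613646. (By conjugating Young diagrams, this also counts partitions of 57 into at most 42 parts.)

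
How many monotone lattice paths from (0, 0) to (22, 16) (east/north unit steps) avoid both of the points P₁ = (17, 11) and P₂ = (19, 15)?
Number of paths = 10693061790

Inclusion–exclusion. Total paths: C(38, 22) = 22239974430. Through P₁: C(28, 17)·C(10, 5) = 5411493360. Through P₂: C(34, 19)·C(4, 3) = 7423870080. Since P₁ is strictly southwest of P₂, a monotone path through both must visit P₁ then P₂; paths through both = C(28, 17)·C(6, 2)·C(4, 3) = 1288450800. Avoid both = 22239974430 − 5411493360 − 7423870080 + 1288450800 = 10693061790.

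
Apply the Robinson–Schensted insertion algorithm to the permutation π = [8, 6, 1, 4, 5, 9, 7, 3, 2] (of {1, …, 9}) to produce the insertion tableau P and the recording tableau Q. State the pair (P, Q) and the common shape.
P = [1, 2, 5, 7] / [3, 9] / [4] / [6] / [8];  Q = [1, 4, 5, 6] / [2, 7] / [3] / [8] / [9];  common shape = (4, 2, 1, 1, 1)

Row-insert the values π_1, π_2, … into P one at a time, bumping the leftmost entry strictly greater than the inserted value down to the next row. The recording tableau Q records, in position (i, j), the step at which that cell was added to P.
  Insert 8 (step 1): P = [8];  Q = [1]
  Insert 6 (step 2): P = [6] / [8];  Q = [1] / [2]
  Insert 1 (step 3): P = [1] / [6] / [8];  Q = [1] / [2] / [3]
  Insert 4 (step 4): P = [1, 4] / [6] / [8];  Q = [1, 4] / [2] / [3]
  Insert 5 (step 5): P = [1, 4, 5] / [6] / [8];  Q = [1, 4, 5] / [2] / [3]
  Insert 9 (step 6): P = [1, 4, 5, 9] / [6] / [8];  Q = [1, 4, 5, 6] / [2] / [3]
  Insert 7 (step 7): P = [1, 4, 5, 7] / [6, 9] / [8];  Q = [1, 4, 5, 6] / [2, 7] / [3]
  Insert 3 (step 8): P = [1, 3, 5, 7] / [4, 9] / [6] / [8];  Q = [1, 4, 5, 6] / [2, 7] / [3] / [8]
  Insert 2 (step 9): P = [1, 2, 5, 7] / [3, 9] / [4] / [6] / [8];  Q = [1, 4, 5, 6] / [2, 7] / [3] / [8] / [9]
Final shape: (4, 2, 1, 1, 1).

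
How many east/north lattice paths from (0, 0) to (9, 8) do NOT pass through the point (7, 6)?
Number of paths = 14014

Total paths from (0, 0) to (9, 8): C(17, 9) = 24310. Paths through (7, 6): (paths (0, 0) → (7, 6)) × (paths (7, 6) → (9, 8)) = C(13, 7) · C(4, 2) = 1716 · 6 = 10296. Avoidance count = 24310 − 10296 = 14014.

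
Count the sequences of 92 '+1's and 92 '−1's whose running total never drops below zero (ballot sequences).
C_92 = 15487357822491889407128326963778343232013931127835600

These ballot sequences are counted by the Catalan number C_n = (1/(n + 1)) · C(2n, n). For n = 92: C_92 = (1/93) · C(184, 92) = 1440324277491745714862934407631385920577295594888710800/93 = 15487357822491889407128326963778343232013931127835600.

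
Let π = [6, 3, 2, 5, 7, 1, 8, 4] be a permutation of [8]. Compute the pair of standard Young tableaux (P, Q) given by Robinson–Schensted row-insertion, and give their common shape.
P = [1, 4, 7, 8] / [2, 5] / [3] / [6];  Q = [1, 4, 5, 7] / [2, 8] / [3] / [6];  common shape = (4, 2, 1, 1)

Row-insert the values π_1, π_2, … into P one at a time, bumping the leftmost entry strictly greater than the inserted value down to the next row. The recording tableau Q records, in position (i, j), the step at which that cell was added to P.
  Insert 6 (step 1): P = [6];  Q = [1]
  Insert 3 (step 2): P = [3] / [6];  Q = [1] / [2]
  Insert 2 (step 3): P = [2] / [3] / [6];  Q = [1] / [2] / [3]
  Insert 5 (step 4): P = [2, 5] / [3] / [6];  Q = [1, 4] / [2] / [3]
  Insert 7 (step 5): P = [2, 5, 7] / [3] / [6];  Q = [1, 4, 5] / [2] / [3]
  Insert 1 (step 6): P = [1, 5, 7] / [2] / [3] / [6];  Q = [1, 4, 5] / [2] / [3] / [6]
  Insert 8 (step 7): P = [1, 5, 7, 8] / [2] / [3] / [6];  Q = [1, 4, 5, 7] / [2] / [3] / [6]
  Insert 4 (step 8): P = [1, 4, 7, 8] / [2, 5] / [3] / [6];  Q = [1, 4, 5, 7] / [2, 8] / [3] / [6]
Final shape: (4, 2, 1, 1).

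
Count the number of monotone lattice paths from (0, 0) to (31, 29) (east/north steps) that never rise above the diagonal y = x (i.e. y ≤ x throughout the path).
Number of paths = 10729649537134605

By the reflection principle (André's argument), the number of monotone paths to (31, 29) with n ≤ m that never go above y = x is C(60, 31) − C(60, 32) = 114449595062769120 − 103719945525634515 = 10729649537134605.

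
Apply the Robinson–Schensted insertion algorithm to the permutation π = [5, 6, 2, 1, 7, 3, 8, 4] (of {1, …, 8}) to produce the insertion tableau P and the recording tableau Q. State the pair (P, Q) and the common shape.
P = [1, 3, 4, 8] / [2, 6, 7] / [5];  Q = [1, 2, 5, 7] / [3, 6, 8] / [4];  common shape = (4, 3, 1)

Row-insert the values π_1, π_2, … into P one at a time, bumping the leftmost entry strictly greater than the inserted value down to the next row. The recording tableau Q records, in position (i, j), the step at which that cell was added to P.
  Insert 5 (step 1): P = [5];  Q = [1]
  Insert 6 (step 2): P = [5, 6];  Q = [1, 2]
  Insert 2 (step 3): P = [2, 6] / [5];  Q = [1, 2] / [3]
  Insert 1 (step 4): P = [1, 6] / [2] / [5];  Q = [1, 2] / [3] / [4]
  Insert 7 (step 5): P = [1, 6, 7] / [2] / [5];  Q = [1, 2, 5] / [3] / [4]
  Insert 3 (step 6): P = [1, 3, 7] / [2, 6] / [5];  Q = [1, 2, 5] / [3, 6] / [4]
  Insert 8 (step 7): P = [1, 3, 7, 8] / [2, 6] / [5];  Q = [1, 2, 5, 7] / [3, 6] / [4]
  Insert 4 (step 8): P = [1, 3, 4, 8] / [2, 6, 7] / [5];  Q = [1, 2, 5, 7] / [3, 6, 8] / [4]
Final shape: (4, 3, 1).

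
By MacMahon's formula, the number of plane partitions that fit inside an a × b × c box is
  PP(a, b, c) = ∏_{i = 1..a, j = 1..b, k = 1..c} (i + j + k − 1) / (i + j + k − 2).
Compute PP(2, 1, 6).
PP(2, 1, 6) = 28

Evaluate the triple product over i = 1..2, j = 1..1, k = 1..6. The factors are (2/1) · (3/2) · (4/3) · (5/4) · (6/5) · (7/6) · (3/2) · (4/3) · … (12 factors total). The numerators and denominators telescope so the product is an integer; carrying out the multiplication exactly gives PP(2, 1, 6) = 28.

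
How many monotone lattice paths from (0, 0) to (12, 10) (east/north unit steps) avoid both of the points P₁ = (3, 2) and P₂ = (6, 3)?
Number of paths = 328042

Inclusion–exclusion. Total paths: C(22, 12) = 646646. Through P₁: C(5, 3)·C(17, 9) = 243100. Through P₂: C(9, 6)·C(13, 6) = 144144. Since P₁ is strictly southwest of P₂, a monotone path through both must visit P₁ then P₂; paths through both = C(5, 3)·C(4, 3)·C(13, 6) = 68640. Avoid both = 646646 − 243100 − 144144 + 68640 = 328042.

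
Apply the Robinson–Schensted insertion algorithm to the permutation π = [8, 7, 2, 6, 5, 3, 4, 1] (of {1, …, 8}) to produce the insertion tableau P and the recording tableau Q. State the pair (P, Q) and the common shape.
P = [1, 3, 4] / [2] / [5] / [6] / [7] / [8];  Q = [1, 4, 7] / [2] / [3] / [5] / [6] / [8];  common shape = (3, 1, 1, 1, 1, 1)

Row-insert the values π_1, π_2, … into P one at a time, bumping the leftmost entry strictly greater than the inserted value down to the next row. The recording tableau Q records, in position (i, j), the step at which that cell was added to P.
  Insert 8 (step 1): P = [8];  Q = [1]
  Insert 7 (step 2): P = [7] / [8];  Q = [1] / [2]
  Insert 2 (step 3): P = [2] / [7] / [8];  Q = [1] / [2] / [3]
  Insert 6 (step 4): P = [2, 6] / [7] / [8];  Q = [1, 4] / [2] / [3]
  Insert 5 (step 5): P = [2, 5] / [6] / [7] / [8];  Q = [1, 4] / [2] / [3] / [5]
  Insert 3 (step 6): P = [2, 3] / [5] / [6] / [7] / [8];  Q = [1, 4] / [2] / [3] / [5] / [6]
  Insert 4 (step 7): P = [2, 3, 4] / [5] / [6] / [7] / [8];  Q = [1, 4, 7] / [2] / [3] / [5] / [6]
  Insert 1 (step 8): P = [1, 3, 4] / [2] / [5] / [6] / [7] / [8];  Q = [1, 4, 7] / [2] / [3] / [5] / [6] / [8]
Final shape: (3, 1, 1, 1, 1, 1).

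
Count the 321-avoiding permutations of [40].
C_40 = 2622127042276492108820

These 321-avoiding permutations are counted by the Catalan number C_n = (1/(n + 1)) · C(2n, n). For n = 40: C_40 = (1/41) · C(80, 40) = 107507208733336176461620/41 = 2622127042276492108820.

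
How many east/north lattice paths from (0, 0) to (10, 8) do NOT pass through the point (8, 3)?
Number of paths = 40293

Total paths from (0, 0) to (10, 8): C(18, 10) = 43758. Paths through (8, 3): (paths (0, 0) → (8, 3)) × (paths (8, 3) → (10, 8)) = C(11, 8) · C(7, 2) = 165 · 21 = 3465. Avoidance count = 43758 − 3465 = 40293.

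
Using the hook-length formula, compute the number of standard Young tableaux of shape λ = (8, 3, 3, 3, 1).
# SYT of shape (8, 3, 3, 3, 1) = 2858856

Hook-length formula: f^λ = n! / Π hook(c), product over all cells c of the Young diagram. For λ = (8, 3, 3, 3, 1), n = 18 boxes. Hook lengths by row (left-to-right, top-to-bottom): [12, 10, 9, 5, 4, 3, 2, 1]; [6, 4, 3]; [5, 3, 2]; [4, 2, 1]; [1]. Product of hooks = 2239488000. So f^λ = 18! / 2239488000 = 6402373705728000 / 2239488000 = 2858856.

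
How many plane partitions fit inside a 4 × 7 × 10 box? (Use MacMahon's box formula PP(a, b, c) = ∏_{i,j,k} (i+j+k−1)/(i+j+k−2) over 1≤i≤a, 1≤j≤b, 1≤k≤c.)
PP(4, 7, 10) = 69951472754592

Evaluate the triple product over i = 1..4, j = 1..7, k = 1..10. The factors are (2/1) · (3/2) · (4/3) · (5/4) · (6/5) · (7/6) · (8/7) · (9/8) · … (280 factors total). The numerators and denominators telescope so the product is an integer; carrying out the multiplication exactly gives PP(4, 7, 10) = 69951472754592.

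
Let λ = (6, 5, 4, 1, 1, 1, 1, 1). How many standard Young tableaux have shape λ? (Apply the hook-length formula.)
# SYT of shape (6, 5, 4, 1, 1, 1, 1, 1) = 69457920

Hook-length formula: f^λ = n! / Π hook(c), product over all cells c of the Young diagram. For λ = (6, 5, 4, 1, 1, 1, 1, 1), n = 20 boxes. Hook lengths by row (left-to-right, top-to-bottom): [13, 7, 6, 5, 3, 1]; [11, 5, 4, 3, 1]; [9, 3, 2, 1]; [5]; [4]; [3]; [2]; [1]. Product of hooks = 35026992000. So f^λ = 20! / 35026992000 = 2432902008176640000 / 35026992000 = 69457920.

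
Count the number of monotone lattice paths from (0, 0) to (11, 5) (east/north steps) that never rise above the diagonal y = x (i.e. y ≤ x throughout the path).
Number of paths = 2548

By the reflection principle (André's argument), the number of monotone paths to (11, 5) with n ≤ m that never go above y = x is C(16, 11) − C(16, 12) = 4368 − 1820 = 2548.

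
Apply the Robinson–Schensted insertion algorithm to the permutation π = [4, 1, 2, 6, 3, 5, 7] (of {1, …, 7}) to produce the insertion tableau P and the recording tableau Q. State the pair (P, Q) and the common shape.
P = [1, 2, 3, 5, 7] / [4, 6];  Q = [1, 3, 4, 6, 7] / [2, 5];  common shape = (5, 2)

Row-insert the values π_1, π_2, … into P one at a time, bumping the leftmost entry strictly greater than the inserted value down to the next row. The recording tableau Q records, in position (i, j), the step at which that cell was added to P.
  Insert 4 (step 1): P = [4];  Q = [1]
  Insert 1 (step 2): P = [1] / [4];  Q = [1] / [2]
  Insert 2 (step 3): P = [1, 2] / [4];  Q = [1, 3] / [2]
  Insert 6 (step 4): P = [1, 2, 6] / [4];  Q = [1, 3, 4] / [2]
  Insert 3 (step 5): P = [1, 2, 3] / [4, 6];  Q = [1, 3, 4] / [2, 5]
  Insert 5 (step 6): P = [1, 2, 3, 5] / [4, 6];  Q = [1, 3, 4, 6] / [2, 5]
  Insert 7 (step 7): P = [1, 2, 3, 5, 7] / [4, 6];  Q = [1, 3, 4, 6, 7] / [2, 5]
Final shape: (5, 2).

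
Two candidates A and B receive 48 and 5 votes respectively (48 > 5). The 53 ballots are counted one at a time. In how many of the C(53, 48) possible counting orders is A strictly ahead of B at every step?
Strict-lead orderings = 2328235

Total orderings of the 53 votes with 48 for A: C(53, 48) = 2869685. By the Bertrand ballot formula (Cycle Lemma / reflection principle), the number of orderings in which A is strictly ahead of B throughout is (p − q)/(p + q) · C(p + q, p) = (48 − 5)/(48 + 5) · 2869685 = 2328235.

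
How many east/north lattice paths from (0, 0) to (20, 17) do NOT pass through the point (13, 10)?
Number of paths = 11978934198

Total paths from (0, 0) to (20, 17): C(37, 20) = 15905368710. Paths through (13, 10): (paths (0, 0) → (13, 10)) × (paths (13, 10) → (20, 17)) = C(23, 13) · C(14, 7) = 1144066 · 3432 = 3926434512. Avoidance count = 15905368710 − 3926434512 = 11978934198.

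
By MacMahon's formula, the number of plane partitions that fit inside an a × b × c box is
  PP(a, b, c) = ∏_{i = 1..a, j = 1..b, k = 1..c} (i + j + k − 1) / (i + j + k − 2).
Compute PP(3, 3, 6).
PP(3, 3, 6) = 41580

Evaluate the triple product over i = 1..3, j = 1..3, k = 1..6. The factors are (2/1) · (3/2) · (4/3) · (5/4) · (6/5) · (7/6) · (3/2) · (4/3) · … (54 factors total). The numerators and denominators telescope so the product is an integer; carrying out the multiplication exactly gives PP(3, 3, 6) = 41580.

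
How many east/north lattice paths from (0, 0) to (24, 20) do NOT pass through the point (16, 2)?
Number of paths = 1760800321995

Total paths from (0, 0) to (24, 20): C(44, 24) = 1761039350070. Paths through (16, 2): (paths (0, 0) → (16, 2)) × (paths (16, 2) → (24, 20)) = C(18, 16) · C(26, 8) = 153 · 1562275 = 239028075. Avoidance count = 1761039350070 − 239028075 = 1760800321995.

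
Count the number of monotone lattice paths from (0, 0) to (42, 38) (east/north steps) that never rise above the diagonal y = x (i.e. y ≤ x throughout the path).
Number of paths = 11324801179267241666000

By the reflection principle (André's argument), the number of monotone paths to (42, 38) with n ≤ m that never go above y = x is C(80, 42) − C(80, 43) = 97393290141698278327600 − 86068488962431036661600 = 11324801179267241666000.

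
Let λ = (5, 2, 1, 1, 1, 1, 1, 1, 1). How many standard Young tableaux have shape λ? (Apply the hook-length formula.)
# SYT of shape (5, 2, 1, 1, 1, 1, 1, 1, 1) = 4928

Hook-length formula: f^λ = n! / Π hook(c), product over all cells c of the Young diagram. For λ = (5, 2, 1, 1, 1, 1, 1, 1, 1), n = 14 boxes. Hook lengths by row (left-to-right, top-to-bottom): [13, 5, 3, 2, 1]; [9, 1]; [7]; [6]; [5]; [4]; [3]; [2]; [1]. Product of hooks = 17690400. So f^λ = 14! / 17690400 = 87178291200 / 17690400 = 4928.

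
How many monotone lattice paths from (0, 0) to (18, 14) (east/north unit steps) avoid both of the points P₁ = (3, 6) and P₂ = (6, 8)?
Number of paths = 390095292

Inclusion–exclusion. Total paths: C(32, 18) = 471435600. Through P₁: C(9, 3)·C(23, 15) = 41186376. Through P₂: C(14, 6)·C(18, 12) = 55747692. Since P₁ is strictly southwest of P₂, a monotone path through both must visit P₁ then P₂; paths through both = C(9, 3)·C(5, 3)·C(18, 12) = 15593760. Avoid both = 471435600 − 41186376 − 55747692 + 15593760 = 390095292.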